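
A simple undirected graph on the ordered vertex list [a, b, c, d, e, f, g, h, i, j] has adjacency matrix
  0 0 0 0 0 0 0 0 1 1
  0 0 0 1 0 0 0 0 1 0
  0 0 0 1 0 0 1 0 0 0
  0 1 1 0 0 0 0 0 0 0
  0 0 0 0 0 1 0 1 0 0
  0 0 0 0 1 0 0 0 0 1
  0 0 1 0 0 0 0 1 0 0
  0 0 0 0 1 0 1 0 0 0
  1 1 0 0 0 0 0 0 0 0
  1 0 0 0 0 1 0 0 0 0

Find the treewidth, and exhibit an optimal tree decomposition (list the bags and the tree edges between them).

Every bag has size at most 3, so the width is 3 − 1 = 2 and tw(G) ≤ 2. The edges j–f–e–h–g–c–d–b–i–a–j form a cycle, so G is not a tree and its treewidth is at least 2. Hence tw(G) = 2 exactly.

Treewidth 2.
Bags: B1 = {e, f, j}  B2 = {e, h, j}  B3 = {g, h, j}  B4 = {c, g, j}  B5 = {c, d, j}  B6 = {b, d, j}  B7 = {b, i, j}  B8 = {a, i, j}
Tree: B1–B2, B2–B3, B3–B4, B4–B5, B5–B6, B6–B7, B7–B8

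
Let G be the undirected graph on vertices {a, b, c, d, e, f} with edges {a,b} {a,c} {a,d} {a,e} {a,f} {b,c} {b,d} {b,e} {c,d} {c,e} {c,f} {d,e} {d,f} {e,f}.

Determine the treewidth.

4

A width-4 tree decomposition is:
Bags: B1 = {a, b, c, d, e}  B2 = {a, c, d, e, f}
Tree: B1–B2
The largest bag has 5 vertices, giving width 4; this decomposition certifies tw(G) ≤ 4. On the other hand G contains the 5-clique {a, c, d, e, f}. A clique must lie in a single bag of any decomposition, so no decomposition can have width below 4. Hence tw(G) = 4 exactly.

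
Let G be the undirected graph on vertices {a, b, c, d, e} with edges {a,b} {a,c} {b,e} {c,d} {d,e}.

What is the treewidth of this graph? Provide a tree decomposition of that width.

Treewidth 2.
One such decomposition:
Bags: B1 = {c, d, e}  B2 = {b, c, e}  B3 = {a, b, c}
Tree: B1–B2, B2–B3

The largest bag has 3 vertices, giving width 2; this decomposition certifies tw(G) ≤ 2. The edges c–d–e–b–a–c form a cycle, so G is not a tree and its treewidth is at least 2. Therefore the treewidth is 2.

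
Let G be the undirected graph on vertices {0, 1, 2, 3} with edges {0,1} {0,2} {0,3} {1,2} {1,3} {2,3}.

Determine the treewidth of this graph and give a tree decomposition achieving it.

With just one bag of size 4, the width is 4 − 1 = 3, so tw(G) ≤ 3. On the other hand G contains the 4-clique {0, 1, 2, 3}. A clique must lie in a single bag of any decomposition, so no decomposition can have width below 3. Therefore the treewidth is 3.

Treewidth 3.
Bags: B1 = {0, 1, 2, 3}
Tree: (single bag)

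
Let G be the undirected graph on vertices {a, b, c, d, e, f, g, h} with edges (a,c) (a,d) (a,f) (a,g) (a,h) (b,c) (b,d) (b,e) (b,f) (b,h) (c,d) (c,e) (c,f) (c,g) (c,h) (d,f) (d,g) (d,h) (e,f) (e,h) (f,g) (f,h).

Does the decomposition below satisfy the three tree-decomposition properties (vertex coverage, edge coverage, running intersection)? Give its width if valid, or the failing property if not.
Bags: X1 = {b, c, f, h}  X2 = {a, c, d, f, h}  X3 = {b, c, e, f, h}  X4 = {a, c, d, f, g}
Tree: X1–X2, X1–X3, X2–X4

No — edge (d,b) lies in no bag.

A tree decomposition must satisfy three properties: every vertex lies in some bag; for every edge, both endpoints lie together in some bag; and for every vertex, the bags containing it form a connected subtree. Here edge (d,b) lies in no bag, so the decomposition is invalid.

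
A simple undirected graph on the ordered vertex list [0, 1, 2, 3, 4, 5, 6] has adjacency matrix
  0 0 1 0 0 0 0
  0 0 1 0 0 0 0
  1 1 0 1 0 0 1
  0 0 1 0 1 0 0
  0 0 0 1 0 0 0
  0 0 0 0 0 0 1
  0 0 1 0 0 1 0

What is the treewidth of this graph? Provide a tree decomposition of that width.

Treewidth 1.
Bags: B1 = {2, 6}  B2 = {1, 2}  B3 = {2, 3}  B4 = {3, 4}  B5 = {5, 6}  B6 = {0, 2}
Tree: B1–B2, B1–B3, B3–B4, B1–B5, B2–B6

Each bag holds 2 vertices, so the decomposition has width 1, which upper-bounds the treewidth. G has an edge, so its treewidth is at least 1. Therefore the treewidth is 1.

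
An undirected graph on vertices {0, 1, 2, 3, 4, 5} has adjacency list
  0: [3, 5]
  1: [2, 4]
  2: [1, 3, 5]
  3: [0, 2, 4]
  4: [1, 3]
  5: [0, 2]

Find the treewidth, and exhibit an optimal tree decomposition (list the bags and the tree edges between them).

Treewidth 2.
One such decomposition:
Bags: B1 = {1, 2, 4}  B2 = {2, 3, 4}  B3 = {2, 3, 5}  B4 = {0, 3, 5}
Tree: B1–B2, B2–B3, B3–B4

The largest bag has 3 vertices, giving width 2; this decomposition certifies tw(G) ≤ 2. Since 1–4–3–2–1 is a cycle in G, G is not acyclic. Forests are exactly the graphs of treewidth ≤ 1, so tw(G) ≥ 2. Combining the bounds, tw(G) = 2.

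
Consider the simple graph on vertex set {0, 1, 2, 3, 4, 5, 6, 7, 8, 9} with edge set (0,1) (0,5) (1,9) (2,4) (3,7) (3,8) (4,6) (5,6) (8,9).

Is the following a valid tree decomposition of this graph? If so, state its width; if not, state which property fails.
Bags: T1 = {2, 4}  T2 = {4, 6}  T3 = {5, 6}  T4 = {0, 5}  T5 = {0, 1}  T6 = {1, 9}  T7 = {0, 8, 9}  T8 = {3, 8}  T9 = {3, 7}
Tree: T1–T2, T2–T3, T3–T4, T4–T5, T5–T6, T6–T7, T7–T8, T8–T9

A tree decomposition must satisfy three properties: every vertex lies in some bag; for every edge, both endpoints lie together in some bag; and for every vertex, the bags containing it form a connected subtree. Here bags containing vertex 0 are not connected in the tree, so the decomposition is invalid.

No — bags containing vertex 0 are not connected in the tree.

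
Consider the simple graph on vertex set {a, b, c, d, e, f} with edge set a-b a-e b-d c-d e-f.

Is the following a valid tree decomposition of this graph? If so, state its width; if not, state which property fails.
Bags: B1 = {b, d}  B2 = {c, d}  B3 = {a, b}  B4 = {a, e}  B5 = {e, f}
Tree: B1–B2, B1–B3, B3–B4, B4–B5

Yes; width 1.

Vertex coverage: the bags together contain {a, b, c, d, e, f}, the full vertex set. Edge coverage: each edge of G has both endpoints in at least one bag. Running intersection: for every vertex, the bags containing it form a connected subtree. All three properties hold, so this is a valid tree decomposition of width max|bag| − 1 = 1, and hence tw(G) ≤ 1.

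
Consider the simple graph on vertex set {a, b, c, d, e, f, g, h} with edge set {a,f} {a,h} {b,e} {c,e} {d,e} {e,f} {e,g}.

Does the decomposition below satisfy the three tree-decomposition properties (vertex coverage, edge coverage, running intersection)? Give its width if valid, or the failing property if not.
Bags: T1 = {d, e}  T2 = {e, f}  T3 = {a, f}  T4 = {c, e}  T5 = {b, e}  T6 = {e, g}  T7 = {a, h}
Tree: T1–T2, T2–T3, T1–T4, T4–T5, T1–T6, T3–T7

Every vertex of G appears in some bag (union = {a, b, c, d, e, f, g, h}); every edge is covered by a bag; and for each vertex v the set of bags containing v is connected in the bag tree. The decomposition is therefore valid. The largest bag has 2 vertices, so the width is 1.

Yes; width 1.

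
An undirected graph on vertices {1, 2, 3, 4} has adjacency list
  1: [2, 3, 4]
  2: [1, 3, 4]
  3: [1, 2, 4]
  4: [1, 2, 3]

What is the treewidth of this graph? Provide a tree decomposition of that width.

With just one bag of size 4, the width is 4 − 1 = 3, so tw(G) ≤ 3. For the lower bound, the 4 vertices {1, 2, 3, 4} are pairwise adjacent, and any tree decomposition puts a clique entirely inside one bag — forcing width ≥ 3. The upper and lower bounds meet at 3, so that is the treewidth.

Treewidth 3.
Bags: B1 = {1, 2, 3, 4}
Tree: (single bag)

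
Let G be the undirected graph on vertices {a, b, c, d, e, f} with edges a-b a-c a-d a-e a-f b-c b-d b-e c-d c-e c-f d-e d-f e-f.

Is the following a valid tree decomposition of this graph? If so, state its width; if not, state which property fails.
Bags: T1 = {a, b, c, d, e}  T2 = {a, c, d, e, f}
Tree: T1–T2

Yes; width 4.

Vertex coverage: the bags together contain {a, b, c, d, e, f}, the full vertex set. Edge coverage: each edge of G has both endpoints in at least one bag. Running intersection: for every vertex, the bags containing it form a connected subtree. All three properties hold, so this is a valid tree decomposition of width max|bag| − 1 = 4, and hence tw(G) ≤ 4.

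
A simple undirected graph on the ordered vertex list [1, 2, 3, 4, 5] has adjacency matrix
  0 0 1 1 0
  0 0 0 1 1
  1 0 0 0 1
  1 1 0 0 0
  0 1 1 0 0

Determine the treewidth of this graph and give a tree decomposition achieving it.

Treewidth 2.
Bags: B1 = {2, 4, 5}  B2 = {3, 4, 5}  B3 = {1, 3, 4}
Tree: B1–B2, B2–B3

Every bag has size at most 3, so the width is 3 − 1 = 2 and tw(G) ≤ 2. For the lower bound, G contains the cycle 4–2–5–3–1–4, so G is not a forest; only forests have treewidth ≤ 1, hence tw(G) ≥ 2. Combining the bounds, tw(G) = 2.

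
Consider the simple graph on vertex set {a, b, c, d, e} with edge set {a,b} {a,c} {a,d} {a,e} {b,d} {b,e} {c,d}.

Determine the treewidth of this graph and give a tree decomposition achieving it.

The largest bag has 3 vertices, giving width 2; this decomposition certifies tw(G) ≤ 2. Conversely, {a, c, d} is a clique of size 3, and the vertices of any clique must share a bag in every tree decomposition; so some bag has ≥ 3 vertices and tw(G) ≥ 2. Hence tw(G) = 2 exactly.

Treewidth 2.
Bags: B1 = {a, c, d}  B2 = {a, b, d}  B3 = {a, b, e}
Tree: B1–B2, B2–B3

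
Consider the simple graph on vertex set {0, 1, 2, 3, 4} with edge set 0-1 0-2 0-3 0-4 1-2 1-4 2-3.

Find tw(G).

A width-2 tree decomposition is:
Bags: B1 = {0, 1, 2}  B2 = {0, 1, 4}  B3 = {0, 2, 3}
Tree: B1–B2, B1–B3
Every bag has size at most 3, so the width is 3 − 1 = 2 and tw(G) ≤ 2. Conversely, {0, 1, 2} is a clique of size 3, and the vertices of any clique must share a bag in every tree decomposition; so some bag has ≥ 3 vertices and tw(G) ≥ 2. Combining the bounds, tw(G) = 2.

2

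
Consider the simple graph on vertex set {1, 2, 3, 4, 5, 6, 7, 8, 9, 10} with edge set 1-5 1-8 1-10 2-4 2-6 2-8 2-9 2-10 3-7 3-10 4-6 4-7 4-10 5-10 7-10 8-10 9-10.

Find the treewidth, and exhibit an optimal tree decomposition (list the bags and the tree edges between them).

The largest bag has 3 vertices, giving width 2; this decomposition certifies tw(G) ≤ 2. On the other hand G contains the 3-clique {1, 8, 10}. A clique must lie in a single bag of any decomposition, so no decomposition can have width below 2. Hence tw(G) = 2 exactly.

Treewidth 2.
One such decomposition:
Bags: B1 = {2, 4, 10}  B2 = {2, 4, 6}  B3 = {2, 8, 10}  B4 = {1, 8, 10}  B5 = {2, 9, 10}  B6 = {4, 7, 10}  B7 = {3, 7, 10}  B8 = {1, 5, 10}
Tree: B1–B2, B1–B3, B3–B4, B3–B5, B1–B6, B6–B7, B4–B8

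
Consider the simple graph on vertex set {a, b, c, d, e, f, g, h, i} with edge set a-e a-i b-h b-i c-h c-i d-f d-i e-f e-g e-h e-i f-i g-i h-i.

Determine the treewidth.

A width-2 tree decomposition is:
Bags: B1 = {e, h, i}  B2 = {a, e, i}  B3 = {b, h, i}  B4 = {c, h, i}  B5 = {e, f, i}  B6 = {d, f, i}  B7 = {e, g, i}
Tree: B1–B2, B1–B3, B1–B4, B2–B5, B5–B6, B1–B7
Each bag holds 3 vertices, so the decomposition has width 2, which upper-bounds the treewidth. On the other hand G contains the 3-clique {d, f, i}. A clique must lie in a single bag of any decomposition, so no decomposition can have width below 2. The upper and lower bounds meet at 2, so that is the treewidth.

2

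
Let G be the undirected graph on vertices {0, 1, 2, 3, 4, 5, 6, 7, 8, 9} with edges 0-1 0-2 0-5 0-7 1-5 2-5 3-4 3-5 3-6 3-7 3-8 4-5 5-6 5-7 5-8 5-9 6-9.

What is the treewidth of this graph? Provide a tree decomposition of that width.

Treewidth 2.
Bags: B1 = {3, 5, 7}  B2 = {0, 5, 7}  B3 = {3, 4, 5}  B4 = {0, 1, 5}  B5 = {3, 5, 6}  B6 = {5, 6, 9}  B7 = {0, 2, 5}  B8 = {3, 5, 8}
Tree: B1–B2, B1–B3, B2–B4, B1–B5, B5–B6, B4–B7, B3–B8

The largest bag has 3 vertices, giving width 2; this decomposition certifies tw(G) ≤ 2. For the lower bound, the 3 vertices {0, 1, 5} are pairwise adjacent, and any tree decomposition puts a clique entirely inside one bag — forcing width ≥ 2. The upper and lower bounds meet at 2, so that is the treewidth.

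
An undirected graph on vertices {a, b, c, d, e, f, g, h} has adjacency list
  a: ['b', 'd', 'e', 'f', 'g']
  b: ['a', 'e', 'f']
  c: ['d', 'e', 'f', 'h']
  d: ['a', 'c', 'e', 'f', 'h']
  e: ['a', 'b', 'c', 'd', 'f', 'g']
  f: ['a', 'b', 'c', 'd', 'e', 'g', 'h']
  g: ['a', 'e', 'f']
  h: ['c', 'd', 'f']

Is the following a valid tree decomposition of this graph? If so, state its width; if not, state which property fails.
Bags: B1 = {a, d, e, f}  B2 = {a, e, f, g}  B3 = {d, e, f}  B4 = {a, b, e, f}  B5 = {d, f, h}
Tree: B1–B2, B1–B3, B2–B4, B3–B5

A tree decomposition must satisfy three properties: every vertex lies in some bag; for every edge, both endpoints lie together in some bag; and for every vertex, the bags containing it form a connected subtree. Here vertex c appears in no bag, so the decomposition is invalid.

No — vertex c appears in no bag.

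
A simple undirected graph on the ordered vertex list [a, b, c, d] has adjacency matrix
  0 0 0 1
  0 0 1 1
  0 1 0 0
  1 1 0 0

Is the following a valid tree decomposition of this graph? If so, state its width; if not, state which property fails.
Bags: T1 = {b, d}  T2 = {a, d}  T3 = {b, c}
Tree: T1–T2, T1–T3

Yes; width 1.

Vertex coverage: the bags together contain {a, b, c, d}, the full vertex set. Edge coverage: each edge of G has both endpoints in at least one bag. Running intersection: for every vertex, the bags containing it form a connected subtree. All three properties hold, so this is a valid tree decomposition of width max|bag| − 1 = 1, and hence tw(G) ≤ 1.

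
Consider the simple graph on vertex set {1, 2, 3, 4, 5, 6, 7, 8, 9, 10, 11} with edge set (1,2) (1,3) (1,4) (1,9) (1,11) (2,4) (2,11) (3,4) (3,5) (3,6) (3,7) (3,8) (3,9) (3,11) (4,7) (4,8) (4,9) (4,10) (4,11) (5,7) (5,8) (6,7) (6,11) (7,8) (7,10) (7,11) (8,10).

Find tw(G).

3

A width-3 tree decomposition is:
Bags: B1 = {1, 2, 4, 11}  B2 = {1, 3, 4, 11}  B3 = {3, 4, 7, 11}  B4 = {3, 6, 7, 11}  B5 = {3, 4, 7, 8}  B6 = {3, 5, 7, 8}  B7 = {4, 7, 8, 10}  B8 = {1, 3, 4, 9}
Tree: B1–B2, B2–B3, B3–B4, B3–B5, B5–B6, B5–B7, B2–B8
Every bag has size at most 4, so the width is 4 − 1 = 3 and tw(G) ≤ 3. Conversely, {4, 7, 8, 10} is a clique of size 4, and the vertices of any clique must share a bag in every tree decomposition; so some bag has ≥ 4 vertices and tw(G) ≥ 3. Combining the bounds, tw(G) = 3.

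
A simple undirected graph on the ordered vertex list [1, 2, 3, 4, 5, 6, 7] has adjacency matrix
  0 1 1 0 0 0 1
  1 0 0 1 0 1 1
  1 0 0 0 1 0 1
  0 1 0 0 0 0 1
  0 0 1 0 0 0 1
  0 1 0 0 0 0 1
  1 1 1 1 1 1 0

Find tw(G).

A width-2 tree decomposition is:
Bags: B1 = {1, 2, 7}  B2 = {1, 3, 7}  B3 = {2, 6, 7}  B4 = {2, 4, 7}  B5 = {3, 5, 7}
Tree: B1–B2, B1–B3, B1–B4, B2–B5
Every bag has size at most 3, so the width is 3 − 1 = 2 and tw(G) ≤ 2. On the other hand G contains the 3-clique {1, 2, 7}. A clique must lie in a single bag of any decomposition, so no decomposition can have width below 2. The upper and lower bounds meet at 2, so that is the treewidth.

2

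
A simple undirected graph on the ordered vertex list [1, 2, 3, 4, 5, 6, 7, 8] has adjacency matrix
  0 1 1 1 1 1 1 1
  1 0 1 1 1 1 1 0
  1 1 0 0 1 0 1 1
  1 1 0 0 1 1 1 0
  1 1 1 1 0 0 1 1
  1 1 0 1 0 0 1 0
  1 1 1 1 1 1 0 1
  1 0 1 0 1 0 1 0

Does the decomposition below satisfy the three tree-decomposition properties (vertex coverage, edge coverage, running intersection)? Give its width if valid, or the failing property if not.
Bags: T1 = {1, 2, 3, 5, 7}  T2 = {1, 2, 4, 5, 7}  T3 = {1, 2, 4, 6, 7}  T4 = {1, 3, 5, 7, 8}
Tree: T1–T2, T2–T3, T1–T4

Yes; width 4.

Every vertex of G appears in some bag (union = {1, 2, 3, 4, 5, 6, 7, 8}); every edge is covered by a bag; and for each vertex v the set of bags containing v is connected in the bag tree. The decomposition is therefore valid. The largest bag has 5 vertices, so the width is 4.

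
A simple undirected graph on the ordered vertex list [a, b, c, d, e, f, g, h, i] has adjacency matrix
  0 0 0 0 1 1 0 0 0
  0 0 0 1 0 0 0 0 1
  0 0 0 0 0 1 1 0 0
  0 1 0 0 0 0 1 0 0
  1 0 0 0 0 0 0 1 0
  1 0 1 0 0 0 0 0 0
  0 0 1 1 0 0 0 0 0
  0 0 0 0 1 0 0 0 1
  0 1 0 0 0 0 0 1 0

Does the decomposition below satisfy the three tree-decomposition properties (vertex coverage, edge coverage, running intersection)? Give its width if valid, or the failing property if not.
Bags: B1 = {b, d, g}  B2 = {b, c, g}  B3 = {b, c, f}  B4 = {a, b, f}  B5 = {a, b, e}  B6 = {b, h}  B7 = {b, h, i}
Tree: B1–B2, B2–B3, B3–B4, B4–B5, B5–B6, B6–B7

A tree decomposition must satisfy three properties: every vertex lies in some bag; for every edge, both endpoints lie together in some bag; and for every vertex, the bags containing it form a connected subtree. Here edge (e,h) lies in no bag, so the decomposition is invalid.

No — edge (e,h) lies in no bag.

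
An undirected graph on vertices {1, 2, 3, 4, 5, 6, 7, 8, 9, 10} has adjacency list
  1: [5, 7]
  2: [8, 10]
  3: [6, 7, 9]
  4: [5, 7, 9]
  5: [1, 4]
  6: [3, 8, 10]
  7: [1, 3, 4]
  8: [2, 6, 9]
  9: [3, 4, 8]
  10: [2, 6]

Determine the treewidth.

2

A width-2 tree decomposition is:
Bags: B1 = {2, 6, 10}  B2 = {2, 6, 8}  B3 = {3, 6, 8}  B4 = {3, 8, 9}  B5 = {3, 7, 9}  B6 = {4, 7, 9}  B7 = {1, 4, 7}  B8 = {1, 4, 5}
Tree: B1–B2, B2–B3, B3–B4, B4–B5, B5–B6, B6–B7, B7–B8
Every bag has size at most 3, so the width is 3 − 1 = 2 and tw(G) ≤ 2. For the lower bound, G contains the cycle 10–2–8–6–10, so G is not a forest; only forests have treewidth ≤ 1, hence tw(G) ≥ 2. Combining the bounds, tw(G) = 2.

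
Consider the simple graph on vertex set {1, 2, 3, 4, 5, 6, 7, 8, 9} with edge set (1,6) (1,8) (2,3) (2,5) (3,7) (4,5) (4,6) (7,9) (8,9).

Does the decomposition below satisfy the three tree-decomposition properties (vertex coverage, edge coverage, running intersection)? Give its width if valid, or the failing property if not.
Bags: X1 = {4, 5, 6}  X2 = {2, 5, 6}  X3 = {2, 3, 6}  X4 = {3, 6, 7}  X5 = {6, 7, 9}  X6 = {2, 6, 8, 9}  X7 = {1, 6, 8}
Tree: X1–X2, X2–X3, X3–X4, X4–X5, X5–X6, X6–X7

No — bags containing vertex 2 are not connected in the tree.

A tree decomposition must satisfy three properties: every vertex lies in some bag; for every edge, both endpoints lie together in some bag; and for every vertex, the bags containing it form a connected subtree. Here bags containing vertex 2 are not connected in the tree, so the decomposition is invalid.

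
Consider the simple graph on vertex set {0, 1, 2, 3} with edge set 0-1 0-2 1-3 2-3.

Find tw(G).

A width-2 tree decomposition is:
Bags: B1 = {0, 1, 3}  B2 = {0, 2, 3}
Tree: B1–B2
The largest bag has 3 vertices, giving width 2; this decomposition certifies tw(G) ≤ 2. Since 0–1–3–2–0 is a cycle in G, G is not acyclic. Forests are exactly the graphs of treewidth ≤ 1, so tw(G) ≥ 2. The upper and lower bounds meet at 2, so that is the treewidth.

2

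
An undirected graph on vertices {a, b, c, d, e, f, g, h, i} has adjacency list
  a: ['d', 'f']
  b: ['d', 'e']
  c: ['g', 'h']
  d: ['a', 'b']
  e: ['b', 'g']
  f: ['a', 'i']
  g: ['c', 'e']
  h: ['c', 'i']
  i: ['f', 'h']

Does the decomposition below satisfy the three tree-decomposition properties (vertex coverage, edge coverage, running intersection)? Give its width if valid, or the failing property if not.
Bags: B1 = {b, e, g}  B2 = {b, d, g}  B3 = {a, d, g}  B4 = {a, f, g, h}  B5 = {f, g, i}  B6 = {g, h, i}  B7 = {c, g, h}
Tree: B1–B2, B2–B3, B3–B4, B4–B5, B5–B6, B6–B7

A tree decomposition must satisfy three properties: every vertex lies in some bag; for every edge, both endpoints lie together in some bag; and for every vertex, the bags containing it form a connected subtree. Here bags containing vertex h are not connected in the tree, so the decomposition is invalid.

No — bags containing vertex h are not connected in the tree.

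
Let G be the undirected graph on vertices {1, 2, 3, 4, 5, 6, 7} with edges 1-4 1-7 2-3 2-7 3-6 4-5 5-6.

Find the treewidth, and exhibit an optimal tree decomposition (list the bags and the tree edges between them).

Treewidth 2.
One such decomposition:
Bags: B1 = {1, 4, 7}  B2 = {2, 4, 7}  B3 = {2, 3, 4}  B4 = {3, 4, 6}  B5 = {4, 5, 6}
Tree: B1–B2, B2–B3, B3–B4, B4–B5

Each bag holds 3 vertices, so the decomposition has width 2, which upper-bounds the treewidth. For the lower bound, G contains the cycle 4–1–7–2–3–6–5–4, so G is not a forest; only forests have treewidth ≤ 1, hence tw(G) ≥ 2. Combining the bounds, tw(G) = 2.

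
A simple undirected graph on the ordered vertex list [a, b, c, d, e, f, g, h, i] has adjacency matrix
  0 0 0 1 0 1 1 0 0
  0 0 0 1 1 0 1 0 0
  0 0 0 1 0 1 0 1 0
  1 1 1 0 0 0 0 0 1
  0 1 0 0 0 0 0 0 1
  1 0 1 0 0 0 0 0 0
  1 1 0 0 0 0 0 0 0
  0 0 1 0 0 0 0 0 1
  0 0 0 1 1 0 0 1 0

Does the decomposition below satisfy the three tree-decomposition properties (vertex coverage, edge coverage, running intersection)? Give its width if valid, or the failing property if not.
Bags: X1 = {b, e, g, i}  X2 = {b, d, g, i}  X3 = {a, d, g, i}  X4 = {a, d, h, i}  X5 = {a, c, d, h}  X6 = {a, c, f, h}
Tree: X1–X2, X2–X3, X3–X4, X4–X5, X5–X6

Every vertex of G appears in some bag (union = {a, b, c, d, e, f, g, h, i}); every edge is covered by a bag; and for each vertex v the set of bags containing v is connected in the bag tree. The decomposition is therefore valid. The largest bag has 4 vertices, so the width is 3.

Yes; width 3.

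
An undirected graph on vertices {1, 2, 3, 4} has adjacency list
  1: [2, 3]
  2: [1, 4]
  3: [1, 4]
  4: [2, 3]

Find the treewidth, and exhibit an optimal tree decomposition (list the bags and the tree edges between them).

The largest bag has 3 vertices, giving width 2; this decomposition certifies tw(G) ≤ 2. The edges 4–3–1–2–4 form a cycle, so G is not a tree and its treewidth is at least 2. Combining the bounds, tw(G) = 2.

Treewidth 2.
Bags: B1 = {1, 3, 4}  B2 = {1, 2, 4}
Tree: B1–B2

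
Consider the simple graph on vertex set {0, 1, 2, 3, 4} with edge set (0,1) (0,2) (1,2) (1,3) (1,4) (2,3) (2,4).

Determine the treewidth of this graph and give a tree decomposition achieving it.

Each bag holds 3 vertices, so the decomposition has width 2, which upper-bounds the treewidth. Conversely, {0, 1, 2} is a clique of size 3, and the vertices of any clique must share a bag in every tree decomposition; so some bag has ≥ 3 vertices and tw(G) ≥ 2. Therefore the treewidth is 2.

Treewidth 2.
One optimal decomposition is:
Bags: B1 = {1, 2, 4}  B2 = {1, 2, 3}  B3 = {0, 1, 2}
Tree: B1–B2, B2–B3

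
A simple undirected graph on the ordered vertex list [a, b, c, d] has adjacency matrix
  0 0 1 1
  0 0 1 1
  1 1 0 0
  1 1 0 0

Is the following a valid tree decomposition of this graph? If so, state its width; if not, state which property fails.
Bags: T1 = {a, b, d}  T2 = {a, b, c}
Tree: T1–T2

Every vertex of G appears in some bag (union = {a, b, c, d}); every edge is covered by a bag; and for each vertex v the set of bags containing v is connected in the bag tree. The decomposition is therefore valid. The largest bag has 3 vertices, so the width is 2.

Yes; width 2.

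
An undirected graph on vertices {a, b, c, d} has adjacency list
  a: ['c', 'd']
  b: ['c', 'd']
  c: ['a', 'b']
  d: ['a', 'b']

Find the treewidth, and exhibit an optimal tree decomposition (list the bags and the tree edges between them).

Each bag holds 3 vertices, so the decomposition has width 2, which upper-bounds the treewidth. For the lower bound, G contains the cycle b–c–a–d–b, so G is not a forest; only forests have treewidth ≤ 1, hence tw(G) ≥ 2. Hence tw(G) = 2 exactly.

Treewidth 2.
One such decomposition:
Bags: B1 = {a, b, c}  B2 = {a, b, d}
Tree: B1–B2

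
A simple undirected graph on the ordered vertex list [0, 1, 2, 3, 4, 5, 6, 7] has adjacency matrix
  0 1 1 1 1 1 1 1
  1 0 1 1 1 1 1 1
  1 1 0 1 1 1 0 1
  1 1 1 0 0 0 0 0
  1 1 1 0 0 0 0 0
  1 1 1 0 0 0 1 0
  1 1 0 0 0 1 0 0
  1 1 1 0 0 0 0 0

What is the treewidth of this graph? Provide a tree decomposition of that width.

Each bag holds 4 vertices, so the decomposition has width 3, which upper-bounds the treewidth. For the lower bound, the 4 vertices {0, 1, 2, 3} are pairwise adjacent, and any tree decomposition puts a clique entirely inside one bag — forcing width ≥ 3. Therefore the treewidth is 3.

Treewidth 3.
One such decomposition:
Bags: B1 = {0, 1, 2, 7}  B2 = {0, 1, 2, 5}  B3 = {0, 1, 5, 6}  B4 = {0, 1, 2, 3}  B5 = {0, 1, 2, 4}
Tree: B1–B2, B2–B3, B2–B4, B4–B5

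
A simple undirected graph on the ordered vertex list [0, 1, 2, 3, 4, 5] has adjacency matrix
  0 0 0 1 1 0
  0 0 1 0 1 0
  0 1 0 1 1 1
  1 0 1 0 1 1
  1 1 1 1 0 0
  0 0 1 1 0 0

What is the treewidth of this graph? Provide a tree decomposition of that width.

Treewidth 2.
One such decomposition:
Bags: B1 = {1, 2, 4}  B2 = {2, 3, 4}  B3 = {2, 3, 5}  B4 = {0, 3, 4}
Tree: B1–B2, B2–B3, B2–B4

Every bag has size at most 3, so the width is 3 − 1 = 2 and tw(G) ≤ 2. On the other hand G contains the 3-clique {0, 3, 4}. A clique must lie in a single bag of any decomposition, so no decomposition can have width below 2. Hence tw(G) = 2 exactly.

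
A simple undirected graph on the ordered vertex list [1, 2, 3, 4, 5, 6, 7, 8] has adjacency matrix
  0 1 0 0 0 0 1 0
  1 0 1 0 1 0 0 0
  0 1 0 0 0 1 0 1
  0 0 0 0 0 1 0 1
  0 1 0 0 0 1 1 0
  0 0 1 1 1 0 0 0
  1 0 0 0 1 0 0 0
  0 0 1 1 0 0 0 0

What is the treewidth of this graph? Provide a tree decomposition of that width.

Treewidth 2.
One such decomposition:
Bags: B1 = {3, 4, 8}  B2 = {3, 4, 6}  B3 = {2, 3, 6}  B4 = {2, 5, 6}  B5 = {1, 2, 5}  B6 = {1, 5, 7}
Tree: B1–B2, B2–B3, B3–B4, B4–B5, B5–B6

The largest bag has 3 vertices, giving width 2; this decomposition certifies tw(G) ≤ 2. Since 8–4–6–3–8 is a cycle in G, G is not acyclic. Forests are exactly the graphs of treewidth ≤ 1, so tw(G) ≥ 2. Hence tw(G) = 2 exactly.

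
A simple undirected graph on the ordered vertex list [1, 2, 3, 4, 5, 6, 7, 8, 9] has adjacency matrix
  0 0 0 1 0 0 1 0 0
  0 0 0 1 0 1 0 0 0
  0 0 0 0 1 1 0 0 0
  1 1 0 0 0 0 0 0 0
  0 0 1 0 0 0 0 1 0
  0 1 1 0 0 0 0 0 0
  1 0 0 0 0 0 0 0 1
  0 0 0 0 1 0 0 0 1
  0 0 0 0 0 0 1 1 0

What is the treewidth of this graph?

2

A width-2 tree decomposition is:
Bags: B1 = {2, 3, 6}  B2 = {2, 3, 4}  B3 = {1, 3, 4}  B4 = {1, 3, 7}  B5 = {3, 7, 9}  B6 = {3, 8, 9}  B7 = {3, 5, 8}
Tree: B1–B2, B2–B3, B3–B4, B4–B5, B5–B6, B6–B7
Every bag has size at most 3, so the width is 3 − 1 = 2 and tw(G) ≤ 2. Since 3–6–2–4–1–7–9–8–5–3 is a cycle in G, G is not acyclic. Forests are exactly the graphs of treewidth ≤ 1, so tw(G) ≥ 2. Combining the bounds, tw(G) = 2.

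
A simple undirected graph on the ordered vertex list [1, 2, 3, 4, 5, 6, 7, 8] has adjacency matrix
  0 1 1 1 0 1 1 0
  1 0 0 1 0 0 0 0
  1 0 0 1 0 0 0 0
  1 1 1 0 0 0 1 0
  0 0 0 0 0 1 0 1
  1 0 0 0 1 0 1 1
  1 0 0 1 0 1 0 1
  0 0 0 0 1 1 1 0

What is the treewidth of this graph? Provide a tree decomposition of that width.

Treewidth 2.
One optimal decomposition is:
Bags: B1 = {6, 7, 8}  B2 = {1, 6, 7}  B3 = {1, 4, 7}  B4 = {1, 2, 4}  B5 = {5, 6, 8}  B6 = {1, 3, 4}
Tree: B1–B2, B2–B3, B3–B4, B1–B5, B3–B6

The largest bag has 3 vertices, giving width 2; this decomposition certifies tw(G) ≤ 2. On the other hand G contains the 3-clique {5, 6, 8}. A clique must lie in a single bag of any decomposition, so no decomposition can have width below 2. Therefore the treewidth is 2.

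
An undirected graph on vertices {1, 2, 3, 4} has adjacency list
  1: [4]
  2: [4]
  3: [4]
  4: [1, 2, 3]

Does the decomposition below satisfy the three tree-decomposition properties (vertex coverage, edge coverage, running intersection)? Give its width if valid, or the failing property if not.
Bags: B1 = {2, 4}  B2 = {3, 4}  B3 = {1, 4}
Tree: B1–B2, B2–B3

Vertex coverage: the bags together contain {1, 2, 3, 4}, the full vertex set. Edge coverage: each edge of G has both endpoints in at least one bag. Running intersection: for every vertex, the bags containing it form a connected subtree. All three properties hold, so this is a valid tree decomposition of width max|bag| − 1 = 1, and hence tw(G) ≤ 1.

Yes; width 1.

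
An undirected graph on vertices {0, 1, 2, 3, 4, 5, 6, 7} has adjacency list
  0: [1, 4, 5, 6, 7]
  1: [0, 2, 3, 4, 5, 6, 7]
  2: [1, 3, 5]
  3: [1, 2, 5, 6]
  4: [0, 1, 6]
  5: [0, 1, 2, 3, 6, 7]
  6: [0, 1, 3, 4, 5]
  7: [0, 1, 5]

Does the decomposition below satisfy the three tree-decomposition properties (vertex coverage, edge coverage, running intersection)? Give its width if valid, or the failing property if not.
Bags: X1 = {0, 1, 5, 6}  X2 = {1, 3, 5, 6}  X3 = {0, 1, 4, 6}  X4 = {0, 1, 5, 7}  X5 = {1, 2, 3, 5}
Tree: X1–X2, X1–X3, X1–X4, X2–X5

Yes; width 3.

Checking the three conditions: (i) the bags cover all of {0, 1, 2, 3, 4, 5, 6, 7}; (ii) for each edge, some bag contains both endpoints; (iii) the bags containing any fixed vertex form a subtree. All hold, so the decomposition is valid with width 4 − 1 = 3.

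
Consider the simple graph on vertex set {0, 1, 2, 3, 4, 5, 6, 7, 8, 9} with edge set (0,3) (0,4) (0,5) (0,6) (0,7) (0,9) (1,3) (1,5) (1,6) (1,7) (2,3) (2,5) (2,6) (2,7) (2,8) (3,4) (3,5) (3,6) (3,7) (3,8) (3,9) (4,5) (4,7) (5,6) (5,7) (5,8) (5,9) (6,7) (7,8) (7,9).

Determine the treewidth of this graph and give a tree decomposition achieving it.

Each bag holds 5 vertices, so the decomposition has width 4, which upper-bounds the treewidth. For the lower bound, the 5 vertices {0, 3, 5, 7, 9} are pairwise adjacent, and any tree decomposition puts a clique entirely inside one bag — forcing width ≥ 4. Therefore the treewidth is 4.

Treewidth 4.
One such decomposition:
Bags: B1 = {1, 3, 5, 6, 7}  B2 = {0, 3, 5, 6, 7}  B3 = {0, 3, 5, 7, 9}  B4 = {0, 3, 4, 5, 7}  B5 = {2, 3, 5, 6, 7}  B6 = {2, 3, 5, 7, 8}
Tree: B1–B2, B2–B3, B3–B4, B2–B5, B5–B6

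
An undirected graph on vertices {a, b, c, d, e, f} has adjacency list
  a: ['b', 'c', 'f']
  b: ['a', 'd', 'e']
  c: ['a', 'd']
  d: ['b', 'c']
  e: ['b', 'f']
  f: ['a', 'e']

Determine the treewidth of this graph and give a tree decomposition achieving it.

Treewidth 2.
One optimal decomposition is:
Bags: B1 = {a, c, d}  B2 = {a, b, d}  B3 = {a, b, f}  B4 = {b, e, f}
Tree: B1–B2, B2–B3, B3–B4

Each bag holds 3 vertices, so the decomposition has width 2, which upper-bounds the treewidth. For the lower bound, G contains the cycle c–d–b–a–c, so G is not a forest; only forests have treewidth ≤ 1, hence tw(G) ≥ 2. Hence tw(G) = 2 exactly.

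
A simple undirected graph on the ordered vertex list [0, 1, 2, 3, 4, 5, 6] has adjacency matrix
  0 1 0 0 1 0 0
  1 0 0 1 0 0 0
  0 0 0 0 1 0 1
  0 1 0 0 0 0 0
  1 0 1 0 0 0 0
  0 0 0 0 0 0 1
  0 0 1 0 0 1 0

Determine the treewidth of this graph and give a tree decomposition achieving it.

Treewidth 1.
Bags: B1 = {1, 3}  B2 = {0, 1}  B3 = {0, 4}  B4 = {2, 4}  B5 = {2, 6}  B6 = {5, 6}
Tree: B1–B2, B2–B3, B3–B4, B4–B5, B5–B6

Every bag has size at most 2, so the width is 2 − 1 = 1 and tw(G) ≤ 1. Since G has at least one edge (e.g. 3–1), it is not an edgeless graph, so tw(G) ≥ 1. The upper and lower bounds meet at 1, so that is the treewidth.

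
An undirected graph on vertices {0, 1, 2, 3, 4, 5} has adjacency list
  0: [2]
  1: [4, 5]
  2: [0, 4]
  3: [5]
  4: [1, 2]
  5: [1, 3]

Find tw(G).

1

A width-1 tree decomposition is:
Bags: B1 = {0, 2}  B2 = {2, 4}  B3 = {1, 4}  B4 = {1, 5}  B5 = {3, 5}
Tree: B1–B2, B2–B3, B3–B4, B4–B5
The largest bag has 2 vertices, giving width 1; this decomposition certifies tw(G) ≤ 1. G has an edge, so its treewidth is at least 1. Combining the bounds, tw(G) = 1.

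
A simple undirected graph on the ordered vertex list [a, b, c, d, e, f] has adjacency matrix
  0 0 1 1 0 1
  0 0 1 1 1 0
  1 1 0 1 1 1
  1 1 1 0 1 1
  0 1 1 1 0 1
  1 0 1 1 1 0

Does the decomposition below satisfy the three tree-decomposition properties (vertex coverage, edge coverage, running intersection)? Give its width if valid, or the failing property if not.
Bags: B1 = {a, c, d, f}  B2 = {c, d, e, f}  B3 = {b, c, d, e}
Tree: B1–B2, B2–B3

Yes; width 3.

Vertex coverage: the bags together contain {a, b, c, d, e, f}, the full vertex set. Edge coverage: each edge of G has both endpoints in at least one bag. Running intersection: for every vertex, the bags containing it form a connected subtree. All three properties hold, so this is a valid tree decomposition of width max|bag| − 1 = 3, and hence tw(G) ≤ 3.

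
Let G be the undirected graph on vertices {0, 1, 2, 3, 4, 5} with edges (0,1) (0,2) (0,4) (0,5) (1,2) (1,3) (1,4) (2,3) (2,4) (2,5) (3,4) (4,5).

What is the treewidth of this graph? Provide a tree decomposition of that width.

Treewidth 3.
One such decomposition:
Bags: B1 = {0, 1, 2, 4}  B2 = {1, 2, 3, 4}  B3 = {0, 2, 4, 5}
Tree: B1–B2, B1–B3

Every bag has size at most 4, so the width is 4 − 1 = 3 and tw(G) ≤ 3. Conversely, {0, 1, 2, 4} is a clique of size 4, and the vertices of any clique must share a bag in every tree decomposition; so some bag has ≥ 4 vertices and tw(G) ≥ 3. Therefore the treewidth is 3.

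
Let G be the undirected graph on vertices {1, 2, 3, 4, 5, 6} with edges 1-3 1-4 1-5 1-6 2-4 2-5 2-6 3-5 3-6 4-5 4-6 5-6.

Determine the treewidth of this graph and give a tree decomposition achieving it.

The largest bag has 4 vertices, giving width 3; this decomposition certifies tw(G) ≤ 3. Conversely, {1, 3, 5, 6} is a clique of size 4, and the vertices of any clique must share a bag in every tree decomposition; so some bag has ≥ 4 vertices and tw(G) ≥ 3. Therefore the treewidth is 3.

Treewidth 3.
Bags: B1 = {1, 4, 5, 6}  B2 = {1, 3, 5, 6}  B3 = {2, 4, 5, 6}
Tree: B1–B2, B1–B3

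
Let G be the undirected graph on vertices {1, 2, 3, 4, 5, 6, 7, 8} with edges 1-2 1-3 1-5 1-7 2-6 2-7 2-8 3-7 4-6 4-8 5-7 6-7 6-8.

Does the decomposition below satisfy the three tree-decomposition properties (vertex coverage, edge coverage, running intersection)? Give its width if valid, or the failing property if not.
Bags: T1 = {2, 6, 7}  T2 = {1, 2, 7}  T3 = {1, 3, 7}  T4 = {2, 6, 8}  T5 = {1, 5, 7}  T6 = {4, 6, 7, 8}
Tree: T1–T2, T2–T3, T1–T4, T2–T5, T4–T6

A tree decomposition must satisfy three properties: every vertex lies in some bag; for every edge, both endpoints lie together in some bag; and for every vertex, the bags containing it form a connected subtree. Here bags containing vertex 7 are not connected in the tree, so the decomposition is invalid.

No — bags containing vertex 7 are not connected in the tree.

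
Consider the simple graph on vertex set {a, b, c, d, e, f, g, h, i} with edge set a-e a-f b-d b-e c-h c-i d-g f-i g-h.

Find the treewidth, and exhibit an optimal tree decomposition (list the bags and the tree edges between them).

The largest bag has 3 vertices, giving width 2; this decomposition certifies tw(G) ≤ 2. Since c–h–g–d–b–e–a–f–i–c is a cycle in G, G is not acyclic. Forests are exactly the graphs of treewidth ≤ 1, so tw(G) ≥ 2. Therefore the treewidth is 2.

Treewidth 2.
One optimal decomposition is:
Bags: B1 = {c, g, h}  B2 = {c, d, g}  B3 = {b, c, d}  B4 = {b, c, e}  B5 = {a, c, e}  B6 = {a, c, f}  B7 = {c, f, i}
Tree: B1–B2, B2–B3, B3–B4, B4–B5, B5–B6, B6–B7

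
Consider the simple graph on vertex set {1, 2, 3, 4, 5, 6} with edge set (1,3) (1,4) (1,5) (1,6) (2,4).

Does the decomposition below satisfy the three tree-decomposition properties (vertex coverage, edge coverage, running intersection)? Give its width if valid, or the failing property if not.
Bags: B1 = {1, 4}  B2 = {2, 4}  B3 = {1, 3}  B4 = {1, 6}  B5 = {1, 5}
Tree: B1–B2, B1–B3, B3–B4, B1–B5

Yes; width 1.

Every vertex of G appears in some bag (union = {1, 2, 3, 4, 5, 6}); every edge is covered by a bag; and for each vertex v the set of bags containing v is connected in the bag tree. The decomposition is therefore valid. The largest bag has 2 vertices, so the width is 1.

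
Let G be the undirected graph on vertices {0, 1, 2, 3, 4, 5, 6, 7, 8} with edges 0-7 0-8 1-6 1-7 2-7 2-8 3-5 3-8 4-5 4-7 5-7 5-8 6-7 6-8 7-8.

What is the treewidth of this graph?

A width-2 tree decomposition is:
Bags: B1 = {2, 7, 8}  B2 = {0, 7, 8}  B3 = {5, 7, 8}  B4 = {6, 7, 8}  B5 = {3, 5, 8}  B6 = {1, 6, 7}  B7 = {4, 5, 7}
Tree: B1–B2, B1–B3, B2–B4, B3–B5, B4–B6, B3–B7
Each bag holds 3 vertices, so the decomposition has width 2, which upper-bounds the treewidth. Conversely, {3, 5, 8} is a clique of size 3, and the vertices of any clique must share a bag in every tree decomposition; so some bag has ≥ 3 vertices and tw(G) ≥ 2. Therefore the treewidth is 2.

2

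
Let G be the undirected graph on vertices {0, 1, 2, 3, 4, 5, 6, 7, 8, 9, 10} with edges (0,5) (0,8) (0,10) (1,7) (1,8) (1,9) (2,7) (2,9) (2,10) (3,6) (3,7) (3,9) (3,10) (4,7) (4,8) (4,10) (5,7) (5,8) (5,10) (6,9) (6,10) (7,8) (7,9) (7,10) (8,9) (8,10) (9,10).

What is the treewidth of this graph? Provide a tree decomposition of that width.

Treewidth 3.
Bags: B1 = {3, 7, 9, 10}  B2 = {2, 7, 9, 10}  B3 = {7, 8, 9, 10}  B4 = {1, 7, 8, 9}  B5 = {3, 6, 9, 10}  B6 = {4, 7, 8, 10}  B7 = {5, 7, 8, 10}  B8 = {0, 5, 8, 10}
Tree: B1–B2, B2–B3, B3–B4, B1–B5, B3–B6, B6–B7, B7–B8

Each bag holds 4 vertices, so the decomposition has width 3, which upper-bounds the treewidth. On the other hand G contains the 4-clique {1, 7, 8, 9}. A clique must lie in a single bag of any decomposition, so no decomposition can have width below 3. Hence tw(G) = 3 exactly.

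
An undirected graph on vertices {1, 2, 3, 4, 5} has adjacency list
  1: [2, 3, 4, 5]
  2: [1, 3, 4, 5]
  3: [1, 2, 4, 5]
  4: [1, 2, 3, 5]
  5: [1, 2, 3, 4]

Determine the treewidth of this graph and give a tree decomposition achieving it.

A single bag containing all 5 vertices is trivially a valid decomposition of width 4. For the lower bound, the 5 vertices {1, 2, 3, 4, 5} are pairwise adjacent, and any tree decomposition puts a clique entirely inside one bag — forcing width ≥ 4. Combining the bounds, tw(G) = 4.

Treewidth 4.
Bags: B1 = {1, 2, 3, 4, 5}
Tree: (single bag)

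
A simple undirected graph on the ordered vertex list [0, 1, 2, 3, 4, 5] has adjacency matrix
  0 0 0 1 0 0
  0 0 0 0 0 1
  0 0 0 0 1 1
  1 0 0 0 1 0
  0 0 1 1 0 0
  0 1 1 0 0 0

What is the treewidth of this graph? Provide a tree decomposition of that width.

The largest bag has 2 vertices, giving width 1; this decomposition certifies tw(G) ≤ 1. Any graph with an edge has treewidth ≥ 1, and G has the edge 1–5. The upper and lower bounds meet at 1, so that is the treewidth.

Treewidth 1.
Bags: B1 = {1, 5}  B2 = {2, 5}  B3 = {2, 4}  B4 = {3, 4}  B5 = {0, 3}
Tree: B1–B2, B2–B3, B3–B4, B4–B5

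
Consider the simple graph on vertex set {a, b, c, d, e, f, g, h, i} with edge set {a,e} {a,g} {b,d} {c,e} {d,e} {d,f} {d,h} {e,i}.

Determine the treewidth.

1

A width-1 tree decomposition is:
Bags: B1 = {d, e}  B2 = {e, i}  B3 = {d, h}  B4 = {a, e}  B5 = {a, g}  B6 = {d, f}  B7 = {b, d}  B8 = {c, e}
Tree: B1–B2, B1–B3, B2–B4, B4–B5, B1–B6, B6–B7, B1–B8
Each bag holds 2 vertices, so the decomposition has width 1, which upper-bounds the treewidth. Any graph with an edge has treewidth ≥ 1, and G has the edge d–e. Hence tw(G) = 1 exactly.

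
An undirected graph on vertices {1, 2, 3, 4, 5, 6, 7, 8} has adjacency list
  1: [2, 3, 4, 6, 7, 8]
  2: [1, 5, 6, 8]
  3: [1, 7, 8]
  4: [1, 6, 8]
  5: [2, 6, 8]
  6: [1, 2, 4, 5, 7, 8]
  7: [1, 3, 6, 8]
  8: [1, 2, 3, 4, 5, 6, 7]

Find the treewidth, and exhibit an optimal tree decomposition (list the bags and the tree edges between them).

Every bag has size at most 4, so the width is 4 − 1 = 3 and tw(G) ≤ 3. Conversely, {1, 3, 7, 8} is a clique of size 4, and the vertices of any clique must share a bag in every tree decomposition; so some bag has ≥ 4 vertices and tw(G) ≥ 3. Combining the bounds, tw(G) = 3.

Treewidth 3.
Bags: B1 = {1, 4, 6, 8}  B2 = {1, 6, 7, 8}  B3 = {1, 2, 6, 8}  B4 = {1, 3, 7, 8}  B5 = {2, 5, 6, 8}
Tree: B1–B2, B1–B3, B2–B4, B3–B5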